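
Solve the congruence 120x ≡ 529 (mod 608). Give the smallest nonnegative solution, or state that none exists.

gcd(608, 120) = 8  (608 = 5·120 + 8, 120 = 15·8).
8 does not divide 529, so the congruence has no solution.

no solution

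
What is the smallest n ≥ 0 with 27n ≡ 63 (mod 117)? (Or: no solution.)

gcd(117, 27) = 9  (117 = 4*27 + 9, 27 = 3*9).
9 divides 63, so solutions exist.
Back-substituting, 27*(-4) + 117*(1) = 9.
So 27*(-4) ≡ 9 (mod 117); multiply by 7: n ≡ -28 (mod 13).
Smallest nonnegative: n = -28 mod 13 = 11.

11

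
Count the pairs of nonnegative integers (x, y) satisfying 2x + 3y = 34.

6

gcd(3, 2) = 1  (3 = 1*2 + 1, 2 = 2*1).
Back-substituting, 2*(-1) + 3*(1) = 1.
Scale by 34: one solution is (-34, 34). Reduce x mod 3: (2, 10).
General: x = 2 + 3t, y = 10 - 2t.
x ≥ 0 ⇒ t ≥ 0; y ≥ 0 ⇒ t ≤ 5. So t ∈ [0, 5]: 6 solutions.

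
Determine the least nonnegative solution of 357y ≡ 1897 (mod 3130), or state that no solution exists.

gcd(3130, 357) = 1.
1 divides 1897, so solutions exist.
By Bézout, 357×(-377) + 3130×(43) = 1.
So 357×(-377) ≡ 1 (mod 3130); multiply by 1897: y ≡ -715169 (mod 3130).
Smallest nonnegative: y = -715169 mod 3130 = 1601.

1601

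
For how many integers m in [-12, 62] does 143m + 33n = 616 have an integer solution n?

gcd(143, 33) = 11.
By Bézout, 143×(1) + 33×(-4) = 11.
Particular solution: (2, 10).
General solution: m = 2 + 3t, n = 10 - 13t for integer t.
-12 ≤ 2 + 3t ≤ 62 gives t ∈ [-4, 20], which is 25 values.

25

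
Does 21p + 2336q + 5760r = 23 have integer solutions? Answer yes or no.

gcd(2336, 21) = 1  (2336 = 111×21 + 5, 21 = 4×5 + 1, 5 = 5×1).
gcd(1, 5760) = 1.
1 divides 23, so integer solutions exist.

yes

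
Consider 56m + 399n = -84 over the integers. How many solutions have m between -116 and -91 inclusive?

0

gcd(399, 56) = 7  (399 = 7*56 + 7, 56 = 8*7).
Back-substituting, 56*(-7) + 399*(1) = 7.
Scale by -12: particular solution (84, -12); reduce m mod 57: (27, -4).
General solution: m = 27 + 57t, n = -4 - 8t for integer t.
-116 ≤ 27 + 57t ≤ -91 gives t ∈ [-2, -3], which is 0 values.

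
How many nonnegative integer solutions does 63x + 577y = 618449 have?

17

gcd(577, 63) = 1  (577 = 9*63 + 10, 63 = 6*10 + 3, 10 = 3*3 + 1, 3 = 3*1).
Back-substituting, 63*(-174) + 577*(19) = 1.
Scale by 618449: one solution is (-107610126, 11750531). Reduce x mod 577: (374, 1031).
General: x = 374 + 577t, y = 1031 - 63t.
x ≥ 0 ⇒ t ≥ 0; y ≥ 0 ⇒ t ≤ 16. So t ∈ [0, 16]: 17 solutions.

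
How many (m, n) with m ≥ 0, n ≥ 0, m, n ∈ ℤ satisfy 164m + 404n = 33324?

gcd(404, 164) = 4.
By Bézout, 164·(-32) + 404·(13) = 4.
One solution: (48, 63).
General: m = 48 + 101t, n = 63 - 41t.
m ≥ 0 ⇒ t ≥ 0; n ≥ 0 ⇒ t ≤ 1. So t ∈ [0, 1]: 2 solutions.

2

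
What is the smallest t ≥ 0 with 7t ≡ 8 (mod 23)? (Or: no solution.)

11

gcd(23, 7) = 1.
1 divides 8, so solutions exist.
By Bézout, 7*(10) + 23*(-3) = 1.
So 7*(10) ≡ 1 (mod 23); multiply by 8: t ≡ 80 (mod 23).
Smallest nonnegative: t = 80 mod 23 = 11.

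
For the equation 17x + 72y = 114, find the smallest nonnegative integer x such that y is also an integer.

gcd(72, 17) = 1  (72 = 4×17 + 4, 17 = 4×4 + 1, 4 = 4×1).
1 divides 114, so solutions exist.
Back-substituting, 17×(17) + 72×(-4) = 1.
Scale by 114/1 = 114: (x₀, y₀) = (1938, -456).
General solution: x = 1938 + 72t, y = -456 - 17t for integer t.
x ≥ 0: smallest is 1938 mod 72 = 66 (at t = -26), with y = -14.

66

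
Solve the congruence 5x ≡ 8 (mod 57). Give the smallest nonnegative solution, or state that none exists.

gcd(57, 5) = 1.
1 divides 8, so solutions exist.
By Bézout, 5×(23) + 57×(-2) = 1.
So 5×(23) ≡ 1 (mod 57); multiply by 8: x ≡ 184 (mod 57).
Smallest nonnegative: x = 184 mod 57 = 13.

13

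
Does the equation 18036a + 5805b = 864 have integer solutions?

gcd(18036, 5805) = 27  (18036 = 3×5805 + 621, 5805 = 9×621 + 216, 621 = 2×216 + 189, 216 = 1×189 + 27, 189 = 7×27).
27 divides 864, so integer solutions exist.

yes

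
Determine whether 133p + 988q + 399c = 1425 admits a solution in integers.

yes

gcd(988, 133) = 19  (988 = 7*133 + 57, 133 = 2*57 + 19, 57 = 3*19).
gcd(19, 399) = 19.
19 divides 1425, so integer solutions exist.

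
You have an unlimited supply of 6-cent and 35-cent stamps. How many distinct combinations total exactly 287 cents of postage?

2

Need nonnegative integers with 6j + 35k = 287.
gcd(6, 35) = 1, and 6·(6) + 35·(-1) = 1.
So (j₀, k₀) = (1722, -287); general j = 1722 + 35t, k = -287 - 6t.
j ≥ 0 ⇒ t ≥ -49; k ≥ 0 ⇒ t ≤ -48. That's 2 values of t.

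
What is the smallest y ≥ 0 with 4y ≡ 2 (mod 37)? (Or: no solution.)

19

gcd(37, 4):
  37 = 9×4 + 1
  4 = 4×1
so gcd(37, 4) = 1.
1 divides 2, so solutions exist.
Back-substitute for Bézout coefficients:
  1 = 37 - 9×4
  ... = 4×(-9) + 37×(1)
So 4×(-9) ≡ 1 (mod 37); multiply by 2: y ≡ -18 (mod 37).
Smallest nonnegative: y = -18 mod 37 = 19.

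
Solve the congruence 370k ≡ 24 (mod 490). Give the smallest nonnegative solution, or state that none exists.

no solution

gcd(490, 370) = 10.
10 does not divide 24, so the congruence has no solution.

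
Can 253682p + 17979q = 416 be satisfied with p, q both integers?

yes

gcd(253682, 17979) = 13.
13 divides 416, so integer solutions exist.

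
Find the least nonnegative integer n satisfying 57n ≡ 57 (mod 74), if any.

1

gcd(74, 57) = 1  (74 = 1*57 + 17, 57 = 3*17 + 6, 17 = 2*6 + 5, 6 = 1*5 + 1, 5 = 5*1).
1 divides 57, so solutions exist.
Back-substituting, 57*(13) + 74*(-10) = 1.
So 57*(13) ≡ 1 (mod 74); multiply by 57: n ≡ 741 (mod 74).
Smallest nonnegative: n = 741 mod 74 = 1.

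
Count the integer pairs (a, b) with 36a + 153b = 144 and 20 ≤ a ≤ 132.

gcd(153, 36) = 9  (153 = 4*36 + 9, 36 = 4*9).
Back-substituting, 36*(-4) + 153*(1) = 9.
Scale by 16: particular solution (-64, 16); reduce a mod 17: (4, 0).
General solution: a = 4 + 17t, b = 0 - 4t for integer t.
20 ≤ 4 + 17t ≤ 132 gives t ∈ [1, 7], which is 7 values.

7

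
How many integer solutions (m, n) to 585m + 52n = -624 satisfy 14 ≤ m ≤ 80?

17

gcd(585, 52):
  585 = 11×52 + 13
  52 = 4×13
so gcd(585, 52) = 13.
Back-substitute for Bézout coefficients:
  13 = 585 - 11×52
  ... = 585×(1) + 52×(-11)
Scale by -48: particular solution (-48, 528); reduce m mod 4: (0, -12).
General solution: m = 0 + 4t, n = -12 - 45t for integer t.
14 ≤ 0 + 4t ≤ 80 gives t ∈ [4, 20], which is 17 values.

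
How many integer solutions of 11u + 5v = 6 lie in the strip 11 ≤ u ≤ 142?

gcd(11, 5):
  11 = 2·5 + 1
  5 = 5·1
so gcd(11, 5) = 1.
Back-substitute for Bézout coefficients:
  1 = 11 - 2·5
  ... = 11·(1) + 5·(-2)
Scale by 6: particular solution (6, -12); reduce u mod 5: (1, -1).
General solution: u = 1 + 5t, v = -1 - 11t for integer t.
11 ≤ 1 + 5t ≤ 142 gives t ∈ [2, 28], which is 27 values.

27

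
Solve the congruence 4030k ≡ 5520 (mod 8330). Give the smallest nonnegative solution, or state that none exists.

gcd(8330, 4030) = 10  (8330 = 2*4030 + 270, 4030 = 14*270 + 250, 270 = 1*250 + 20, 250 = 12*20 + 10, 20 = 2*10).
10 divides 5520, so solutions exist.
Back-substituting, 4030*(401) + 8330*(-194) = 10.
So 4030*(401) ≡ 10 (mod 8330); multiply by 552: k ≡ 221352 (mod 833).
Smallest nonnegative: k = 221352 mod 833 = 607.

607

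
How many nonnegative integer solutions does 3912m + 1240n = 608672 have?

1

gcd(3912, 1240):
  3912 = 3*1240 + 192
  1240 = 6*192 + 88
  192 = 2*88 + 16
  88 = 5*16 + 8
  16 = 2*8
so gcd(3912, 1240) = 8.
Back-substitute for Bézout coefficients:
  8 = 88 - 5*16
  ... = 3912*(-71) + 1240*(224)
Scale by 76084: one solution is (-5401964, 17042816). Reduce m mod 155: (96, 188).
General: m = 96 + 155t, n = 188 - 489t.
m ≥ 0 ⇒ t ≥ 0; n ≥ 0 ⇒ t ≤ 0. So t ∈ [0, 0]: 1 solution.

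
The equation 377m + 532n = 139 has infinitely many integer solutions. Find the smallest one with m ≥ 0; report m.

gcd(532, 377) = 1  (532 = 1×377 + 155, 377 = 2×155 + 67, 155 = 2×67 + 21, 67 = 3×21 + 4, 21 = 5×4 + 1, 4 = 4×1).
1 divides 139, so solutions exist.
Back-substituting, 377×(-127) + 532×(90) = 1.
Scale by 139/1 = 139: (m₀, n₀) = (-17653, 12510).
General solution: m = -17653 + 532t, n = 12510 - 377t for integer t.
m ≥ 0: smallest is -17653 mod 532 = 435 (at t = 34), with n = -308.

435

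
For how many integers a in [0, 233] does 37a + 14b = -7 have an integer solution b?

gcd(37, 14) = 1  (37 = 2·14 + 9, 14 = 1·9 + 5, 9 = 1·5 + 4, 5 = 1·4 + 1, 4 = 4·1).
Back-substituting, 37·(-3) + 14·(8) = 1.
Scale by -7: particular solution (21, -56); reduce a mod 14: (7, -19).
General solution: a = 7 + 14t, b = -19 - 37t for integer t.
0 ≤ 7 + 14t ≤ 233 gives t ∈ [0, 16], which is 17 values.

17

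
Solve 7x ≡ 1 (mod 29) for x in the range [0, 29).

25

gcd(29, 7) = 1.
By Bézout, 7·(-4) + 29·(1) = 1.
So 7·-4 ≡ 1 (mod 29), and -4 mod 29 = 25.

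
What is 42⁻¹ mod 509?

303

gcd(509, 42) = 1.
By Bézout, 42*(-206) + 509*(17) = 1.
So 42*-206 ≡ 1 (mod 509), and -206 mod 509 = 303.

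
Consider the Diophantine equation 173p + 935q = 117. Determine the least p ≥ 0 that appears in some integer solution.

gcd(935, 173):
  935 = 5·173 + 70
  173 = 2·70 + 33
  70 = 2·33 + 4
  33 = 8·4 + 1
  4 = 4·1
so gcd(935, 173) = 1.
1 divides 117, so solutions exist.
Back-substitute for Bézout coefficients:
  1 = 33 - 8·4
  ... = 173·(227) + 935·(-42)
Scale by 117/1 = 117: (p₀, q₀) = (26559, -4914).
General solution: p = 26559 + 935t, q = -4914 - 173t for integer t.
p ≥ 0: smallest is 26559 mod 935 = 379 (at t = -28), with q = -70.

379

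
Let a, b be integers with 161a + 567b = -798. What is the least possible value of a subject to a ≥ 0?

gcd(567, 161):
  567 = 3×161 + 84
  161 = 1×84 + 77
  84 = 1×77 + 7
  77 = 11×7
so gcd(567, 161) = 7.
7 divides -798, so solutions exist.
Back-substitute for Bézout coefficients:
  7 = 84 - 1×77
  ... = 161×(-7) + 567×(2)
Scale by -798/7 = -114: (a₀, b₀) = (798, -228).
General solution: a = 798 + 81t, b = -228 - 23t for integer t.
a ≥ 0: smallest is 798 mod 81 = 69 (at t = -9), with b = -21.

69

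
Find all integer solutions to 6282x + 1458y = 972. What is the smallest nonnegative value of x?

gcd(6282, 1458):
  6282 = 4*1458 + 450
  1458 = 3*450 + 108
  450 = 4*108 + 18
  108 = 6*18
so gcd(6282, 1458) = 18.
18 divides 972, so solutions exist.
Back-substitute for Bézout coefficients:
  18 = 450 - 4*108
  ... = 6282*(13) + 1458*(-56)
Scale by 972/18 = 54: (x₀, y₀) = (702, -3024).
General solution: x = 702 + 81t, y = -3024 - 349t for integer t.
x ≥ 0: smallest is 702 mod 81 = 54 (at t = -8), with y = -232.

54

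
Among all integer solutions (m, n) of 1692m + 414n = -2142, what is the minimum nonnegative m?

21

gcd(1692, 414) = 18  (1692 = 4*414 + 36, 414 = 11*36 + 18, 36 = 2*18).
18 divides -2142, so solutions exist.
Back-substituting, 1692*(-11) + 414*(45) = 18.
Scale by -2142/18 = -119: (m₀, n₀) = (1309, -5355).
General solution: m = 1309 + 23t, n = -5355 - 94t for integer t.
m ≥ 0: smallest is 1309 mod 23 = 21 (at t = -56), with n = -91.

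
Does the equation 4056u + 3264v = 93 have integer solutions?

gcd(4056, 3264) = 24.
24 does not divide 93 (remainder 21), so no integer solutions.

no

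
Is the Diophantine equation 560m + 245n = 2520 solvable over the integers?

yes

gcd(560, 245) = 35.
35 divides 2520, so integer solutions exist.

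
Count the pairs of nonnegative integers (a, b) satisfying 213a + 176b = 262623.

gcd(213, 176) = 1  (213 = 1×176 + 37, 176 = 4×37 + 28, 37 = 1×28 + 9, 28 = 3×9 + 1, 9 = 9×1).
Back-substituting, 213×(-19) + 176×(23) = 1.
Scale by 262623: one solution is (-4989837, 6040329). Reduce a mod 176: (115, 1353).
General: a = 115 + 176t, b = 1353 - 213t.
a ≥ 0 ⇒ t ≥ 0; b ≥ 0 ⇒ t ≤ 6. So t ∈ [0, 6]: 7 solutions.

7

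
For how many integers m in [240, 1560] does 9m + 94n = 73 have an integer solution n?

gcd(94, 9):
  94 = 10*9 + 4
  9 = 2*4 + 1
  4 = 4*1
so gcd(94, 9) = 1.
Back-substitute for Bézout coefficients:
  1 = 9 - 2*4
  ... = 9*(21) + 94*(-2)
Scale by 73: particular solution (1533, -146); reduce m mod 94: (29, -2).
General solution: m = 29 + 94t, n = -2 - 9t for integer t.
240 ≤ 29 + 94t ≤ 1560 gives t ∈ [3, 16], which is 14 values.

14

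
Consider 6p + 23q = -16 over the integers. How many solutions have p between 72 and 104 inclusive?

gcd(23, 6) = 1  (23 = 3*6 + 5, 6 = 1*5 + 1, 5 = 5*1).
Back-substituting, 6*(4) + 23*(-1) = 1.
Scale by -16: particular solution (-64, 16); reduce p mod 23: (5, -2).
General solution: p = 5 + 23t, q = -2 - 6t for integer t.
72 ≤ 5 + 23t ≤ 104 gives t ∈ [3, 4], which is 2 values.

2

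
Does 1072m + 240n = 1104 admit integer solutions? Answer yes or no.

gcd(1072, 240) = 16  (1072 = 4*240 + 112, 240 = 2*112 + 16, 112 = 7*16).
16 divides 1104, so integer solutions exist.

yes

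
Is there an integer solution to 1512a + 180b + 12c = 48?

gcd(1512, 180) = 36  (1512 = 8·180 + 72, 180 = 2·72 + 36, 72 = 2·36).
gcd(36, 12) = 12.
12 divides 48, so integer solutions exist.

yes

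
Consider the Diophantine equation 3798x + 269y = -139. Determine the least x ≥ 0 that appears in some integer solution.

gcd(3798, 269) = 1  (3798 = 14·269 + 32, 269 = 8·32 + 13, 32 = 2·13 + 6, 13 = 2·6 + 1, 6 = 6·1).
1 divides -139, so solutions exist.
Back-substituting, 3798·(-42) + 269·(593) = 1.
Scale by -139/1 = -139: (x₀, y₀) = (5838, -82427).
General solution: x = 5838 + 269t, y = -82427 - 3798t for integer t.
x ≥ 0: smallest is 5838 mod 269 = 189 (at t = -21), with y = -2669.

189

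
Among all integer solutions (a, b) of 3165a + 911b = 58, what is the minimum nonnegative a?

gcd(3165, 911):
  3165 = 3·911 + 432
  911 = 2·432 + 47
  432 = 9·47 + 9
  47 = 5·9 + 2
  9 = 4·2 + 1
  2 = 2·1
so gcd(3165, 911) = 1.
1 divides 58, so solutions exist.
Back-substitute for Bézout coefficients:
  1 = 9 - 4·2
  ... = 3165·(407) + 911·(-1414)
Scale by 58/1 = 58: (a₀, b₀) = (23606, -82012).
General solution: a = 23606 + 911t, b = -82012 - 3165t for integer t.
a ≥ 0: smallest is 23606 mod 911 = 831 (at t = -25), with b = -2887.

831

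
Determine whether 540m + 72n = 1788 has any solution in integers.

no

gcd(540, 72) = 36  (540 = 7·72 + 36, 72 = 2·36).
36 does not divide 1788 (remainder 24), so no integer solutions.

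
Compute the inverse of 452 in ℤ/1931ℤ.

1303

gcd(1931, 452):
  1931 = 4*452 + 123
  452 = 3*123 + 83
  123 = 1*83 + 40
  83 = 2*40 + 3
  40 = 13*3 + 1
  3 = 3*1
so gcd(1931, 452) = 1.
Back-substitute for Bézout coefficients:
  1 = 40 - 13*3
  ... = 452*(-628) + 1931*(147)
So 452*-628 ≡ 1 (mod 1931), and -628 mod 1931 = 1303.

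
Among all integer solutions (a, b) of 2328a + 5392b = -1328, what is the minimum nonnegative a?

282

gcd(5392, 2328) = 8  (5392 = 2·2328 + 736, 2328 = 3·736 + 120, 736 = 6·120 + 16, 120 = 7·16 + 8, 16 = 2·8).
8 divides -1328, so solutions exist.
Back-substituting, 2328·(315) + 5392·(-136) = 8.
Scale by -1328/8 = -166: (a₀, b₀) = (-52290, 22576).
General solution: a = -52290 + 674t, b = 22576 - 291t for integer t.
a ≥ 0: smallest is -52290 mod 674 = 282 (at t = 78), with b = -122.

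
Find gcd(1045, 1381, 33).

gcd(1381, 1045) = 1.
gcd(1, 33) = 1.

1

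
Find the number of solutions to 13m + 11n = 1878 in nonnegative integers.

gcd(13, 11) = 1  (13 = 1*11 + 2, 11 = 5*2 + 1, 2 = 2*1).
Back-substituting, 13*(-5) + 11*(6) = 1.
Scale by 1878: one solution is (-9390, 11268). Reduce m mod 11: (4, 166).
General: m = 4 + 11t, n = 166 - 13t.
m ≥ 0 ⇒ t ≥ 0; n ≥ 0 ⇒ t ≤ 12. So t ∈ [0, 12]: 13 solutions.

13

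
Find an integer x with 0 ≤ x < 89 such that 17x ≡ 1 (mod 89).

gcd(89, 17):
  89 = 5·17 + 4
  17 = 4·4 + 1
  4 = 4·1
so gcd(89, 17) = 1.
Back-substitute for Bézout coefficients:
  1 = 17 - 4·4
  ... = 17·(21) + 89·(-4)
So 17·21 ≡ 1 (mod 89), and 21 mod 89 = 21.

21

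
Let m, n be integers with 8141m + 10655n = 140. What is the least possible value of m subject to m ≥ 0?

6120

gcd(10655, 8141) = 1  (10655 = 1*8141 + 2514, 8141 = 3*2514 + 599, 2514 = 4*599 + 118, 599 = 5*118 + 9, 118 = 13*9 + 1, 9 = 9*1).
1 divides 140, so solutions exist.
Back-substituting, 8141*(-1174) + 10655*(897) = 1.
Scale by 140/1 = 140: (m₀, n₀) = (-164360, 125580).
General solution: m = -164360 + 10655t, n = 125580 - 8141t for integer t.
m ≥ 0: smallest is -164360 mod 10655 = 6120 (at t = 16), with n = -4676.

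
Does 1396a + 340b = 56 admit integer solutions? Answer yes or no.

yes

gcd(1396, 340):
  1396 = 4*340 + 36
  340 = 9*36 + 16
  36 = 2*16 + 4
  16 = 4*4
so gcd(1396, 340) = 4.
4 divides 56, so integer solutions exist.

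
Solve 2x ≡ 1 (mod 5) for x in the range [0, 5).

gcd(5, 2) = 1.
By Bézout, 2×(-2) + 5×(1) = 1.
So 2×-2 ≡ 1 (mod 5), and -2 mod 5 = 3.

3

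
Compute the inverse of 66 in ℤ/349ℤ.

gcd(349, 66) = 1.
By Bézout, 66*(-37) + 349*(7) = 1.
So 66*-37 ≡ 1 (mod 349), and -37 mod 349 = 312.

312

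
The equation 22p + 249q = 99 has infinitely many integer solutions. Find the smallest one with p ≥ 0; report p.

129

gcd(249, 22) = 1.
1 divides 99, so solutions exist.
By Bézout, 22·(34) + 249·(-3) = 1.
Scale by 99/1 = 99: (p₀, q₀) = (3366, -297).
General solution: p = 3366 + 249t, q = -297 - 22t for integer t.
p ≥ 0: smallest is 3366 mod 249 = 129 (at t = -13), with q = -11.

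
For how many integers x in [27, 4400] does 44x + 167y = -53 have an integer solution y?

gcd(167, 44):
  167 = 3·44 + 35
  44 = 1·35 + 9
  35 = 3·9 + 8
  9 = 1·8 + 1
  8 = 8·1
so gcd(167, 44) = 1.
Back-substitute for Bézout coefficients:
  1 = 9 - 1·8
  ... = 44·(19) + 167·(-5)
Scale by -53: particular solution (-1007, 265); reduce x mod 167: (162, -43).
General solution: x = 162 + 167t, y = -43 - 44t for integer t.
27 ≤ 162 + 167t ≤ 4400 gives t ∈ [0, 25], which is 26 values.

26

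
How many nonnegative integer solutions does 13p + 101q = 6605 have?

gcd(101, 13):
  101 = 7*13 + 10
  13 = 1*10 + 3
  10 = 3*3 + 1
  3 = 3*1
so gcd(101, 13) = 1.
Back-substitute for Bézout coefficients:
  1 = 10 - 3*3
  ... = 13*(-31) + 101*(4)
Scale by 6605: one solution is (-204755, 26420). Reduce p mod 101: (73, 56).
General: p = 73 + 101t, q = 56 - 13t.
p ≥ 0 ⇒ t ≥ 0; q ≥ 0 ⇒ t ≤ 4. So t ∈ [0, 4]: 5 solutions.

5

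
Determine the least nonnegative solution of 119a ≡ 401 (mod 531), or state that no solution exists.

106

gcd(531, 119):
  531 = 4×119 + 55
  119 = 2×55 + 9
  55 = 6×9 + 1
  9 = 9×1
so gcd(531, 119) = 1.
1 divides 401, so solutions exist.
Back-substitute for Bézout coefficients:
  1 = 55 - 6×9
  ... = 119×(-58) + 531×(13)
So 119×(-58) ≡ 1 (mod 531); multiply by 401: a ≡ -23258 (mod 531).
Smallest nonnegative: a = -23258 mod 531 = 106.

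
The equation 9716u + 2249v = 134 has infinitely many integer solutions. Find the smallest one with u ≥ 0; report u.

gcd(9716, 2249):
  9716 = 4×2249 + 720
  2249 = 3×720 + 89
  720 = 8×89 + 8
  89 = 11×8 + 1
  8 = 8×1
so gcd(9716, 2249) = 1.
1 divides 134, so solutions exist.
Back-substitute for Bézout coefficients:
  1 = 89 - 11×8
  ... = 9716×(-278) + 2249×(1201)
Scale by 134/1 = 134: (u₀, v₀) = (-37252, 160934).
General solution: u = -37252 + 2249t, v = 160934 - 9716t for integer t.
u ≥ 0: smallest is -37252 mod 2249 = 981 (at t = 17), with v = -4238.

981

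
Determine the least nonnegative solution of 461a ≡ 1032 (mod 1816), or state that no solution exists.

1704

gcd(1816, 461) = 1  (1816 = 3*461 + 433, 461 = 1*433 + 28, 433 = 15*28 + 13, 28 = 2*13 + 2, 13 = 6*2 + 1, 2 = 2*1).
1 divides 1032, so solutions exist.
Back-substituting, 461*(-843) + 1816*(214) = 1.
So 461*(-843) ≡ 1 (mod 1816); multiply by 1032: a ≡ -869976 (mod 1816).
Smallest nonnegative: a = -869976 mod 1816 = 1704.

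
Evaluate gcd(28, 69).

1

gcd(69, 28) = 1  (69 = 2·28 + 13, 28 = 2·13 + 2, 13 = 6·2 + 1, 2 = 2·1).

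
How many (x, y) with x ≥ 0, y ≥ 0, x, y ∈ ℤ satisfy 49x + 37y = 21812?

gcd(49, 37):
  49 = 1×37 + 12
  37 = 3×12 + 1
  12 = 12×1
so gcd(49, 37) = 1.
Back-substitute for Bézout coefficients:
  1 = 37 - 3×12
  ... = 49×(-3) + 37×(4)
Scale by 21812: one solution is (-65436, 87248). Reduce x mod 37: (17, 567).
General: x = 17 + 37t, y = 567 - 49t.
x ≥ 0 ⇒ t ≥ 0; y ≥ 0 ⇒ t ≤ 11. So t ∈ [0, 11]: 12 solutions.

12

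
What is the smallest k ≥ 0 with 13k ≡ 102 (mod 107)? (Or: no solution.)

49

gcd(107, 13) = 1.
1 divides 102, so solutions exist.
By Bézout, 13*(33) + 107*(-4) = 1.
So 13*(33) ≡ 1 (mod 107); multiply by 102: k ≡ 3366 (mod 107).
Smallest nonnegative: k = 3366 mod 107 = 49.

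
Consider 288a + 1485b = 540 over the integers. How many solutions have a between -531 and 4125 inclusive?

gcd(1485, 288) = 9.
By Bézout, 288×(-67) + 1485×(13) = 9.
Particular solution: (105, -20).
General solution: a = 105 + 165t, b = -20 - 32t for integer t.
-531 ≤ 105 + 165t ≤ 4125 gives t ∈ [-3, 24], which is 28 values.

28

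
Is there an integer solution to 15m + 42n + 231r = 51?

gcd(42, 15) = 3.
gcd(3, 231) = 3.
3 divides 51, so integer solutions exist.

yes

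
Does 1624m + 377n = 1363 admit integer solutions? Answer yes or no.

gcd(1624, 377) = 29  (1624 = 4×377 + 116, 377 = 3×116 + 29, 116 = 4×29).
29 divides 1363, so integer solutions exist.

yes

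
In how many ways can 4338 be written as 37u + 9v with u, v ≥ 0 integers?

gcd(37, 9) = 1  (37 = 4·9 + 1, 9 = 9·1).
Back-substituting, 37·(1) + 9·(-4) = 1.
Scale by 4338: one solution is (4338, -17352). Reduce u mod 9: (0, 482).
General: u = 0 + 9t, v = 482 - 37t.
u ≥ 0 ⇒ t ≥ 0; v ≥ 0 ⇒ t ≤ 13. So t ∈ [0, 13]: 14 solutions.

14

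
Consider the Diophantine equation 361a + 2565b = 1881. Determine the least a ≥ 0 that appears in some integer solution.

gcd(2565, 361) = 19.
19 divides 1881, so solutions exist.
By Bézout, 361×(64) + 2565×(-9) = 19.
Scale by 1881/19 = 99: (a₀, b₀) = (6336, -891).
General solution: a = 6336 + 135t, b = -891 - 19t for integer t.
a ≥ 0: smallest is 6336 mod 135 = 126 (at t = -46), with b = -17.

126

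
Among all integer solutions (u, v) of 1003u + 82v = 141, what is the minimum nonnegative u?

29

gcd(1003, 82):
  1003 = 12·82 + 19
  82 = 4·19 + 6
  19 = 3·6 + 1
  6 = 6·1
so gcd(1003, 82) = 1.
1 divides 141, so solutions exist.
Back-substitute for Bézout coefficients:
  1 = 19 - 3·6
  ... = 1003·(13) + 82·(-159)
Scale by 141/1 = 141: (u₀, v₀) = (1833, -22419).
General solution: u = 1833 + 82t, v = -22419 - 1003t for integer t.
u ≥ 0: smallest is 1833 mod 82 = 29 (at t = -22), with v = -353.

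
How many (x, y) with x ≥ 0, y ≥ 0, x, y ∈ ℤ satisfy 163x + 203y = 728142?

22

gcd(203, 163) = 1  (203 = 1×163 + 40, 163 = 4×40 + 3, 40 = 13×3 + 1, 3 = 3×1).
Back-substituting, 163×(-66) + 203×(53) = 1.
Scale by 728142: one solution is (-48057372, 38591526). Reduce x mod 203: (36, 3558).
General: x = 36 + 203t, y = 3558 - 163t.
x ≥ 0 ⇒ t ≥ 0; y ≥ 0 ⇒ t ≤ 21. So t ∈ [0, 21]: 22 solutions.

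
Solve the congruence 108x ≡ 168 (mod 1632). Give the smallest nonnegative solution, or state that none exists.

gcd(1632, 108) = 12  (1632 = 15·108 + 12, 108 = 9·12).
12 divides 168, so solutions exist.
Back-substituting, 108·(-15) + 1632·(1) = 12.
So 108·(-15) ≡ 12 (mod 1632); multiply by 14: x ≡ -210 (mod 136).
Smallest nonnegative: x = -210 mod 136 = 62.

62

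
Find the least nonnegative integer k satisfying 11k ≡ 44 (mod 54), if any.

gcd(54, 11):
  54 = 4×11 + 10
  11 = 1×10 + 1
  10 = 10×1
so gcd(54, 11) = 1.
1 divides 44, so solutions exist.
Back-substitute for Bézout coefficients:
  1 = 11 - 1×10
  ... = 11×(5) + 54×(-1)
So 11×(5) ≡ 1 (mod 54); multiply by 44: k ≡ 220 (mod 54).
Smallest nonnegative: k = 220 mod 54 = 4.

4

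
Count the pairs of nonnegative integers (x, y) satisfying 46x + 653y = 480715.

16

gcd(653, 46) = 1.
By Bézout, 46·(71) + 653·(-5) = 1.
One solution: (414, 707).
General: x = 414 + 653t, y = 707 - 46t.
x ≥ 0 ⇒ t ≥ 0; y ≥ 0 ⇒ t ≤ 15. So t ∈ [0, 15]: 16 solutions.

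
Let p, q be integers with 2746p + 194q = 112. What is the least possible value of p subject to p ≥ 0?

gcd(2746, 194):
  2746 = 14·194 + 30
  194 = 6·30 + 14
  30 = 2·14 + 2
  14 = 7·2
so gcd(2746, 194) = 2.
2 divides 112, so solutions exist.
Back-substitute for Bézout coefficients:
  2 = 30 - 2·14
  ... = 2746·(13) + 194·(-184)
Scale by 112/2 = 56: (p₀, q₀) = (728, -10304).
General solution: p = 728 + 97t, q = -10304 - 1373t for integer t.
p ≥ 0: smallest is 728 mod 97 = 49 (at t = -7), with q = -693.

49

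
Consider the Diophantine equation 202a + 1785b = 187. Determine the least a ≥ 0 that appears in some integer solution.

646

gcd(1785, 202):
  1785 = 8×202 + 169
  202 = 1×169 + 33
  169 = 5×33 + 4
  33 = 8×4 + 1
  4 = 4×1
so gcd(1785, 202) = 1.
1 divides 187, so solutions exist.
Back-substitute for Bézout coefficients:
  1 = 33 - 8×4
  ... = 202×(433) + 1785×(-49)
Scale by 187/1 = 187: (a₀, b₀) = (80971, -9163).
General solution: a = 80971 + 1785t, b = -9163 - 202t for integer t.
a ≥ 0: smallest is 80971 mod 1785 = 646 (at t = -45), with b = -73.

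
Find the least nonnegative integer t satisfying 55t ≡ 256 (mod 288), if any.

256

gcd(288, 55):
  288 = 5×55 + 13
  55 = 4×13 + 3
  13 = 4×3 + 1
  3 = 3×1
so gcd(288, 55) = 1.
1 divides 256, so solutions exist.
Back-substitute for Bézout coefficients:
  1 = 13 - 4×3
  ... = 55×(-89) + 288×(17)
So 55×(-89) ≡ 1 (mod 288); multiply by 256: t ≡ -22784 (mod 288).
Smallest nonnegative: t = -22784 mod 288 = 256.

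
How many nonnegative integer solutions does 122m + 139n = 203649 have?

gcd(139, 122) = 1  (139 = 1×122 + 17, 122 = 7×17 + 3, 17 = 5×3 + 2, 3 = 1×2 + 1, 2 = 2×1).
Back-substituting, 122×(49) + 139×(-43) = 1.
Scale by 203649: one solution is (9978801, -8756907). Reduce m mod 139: (130, 1351).
General: m = 130 + 139t, n = 1351 - 122t.
m ≥ 0 ⇒ t ≥ 0; n ≥ 0 ⇒ t ≤ 11. So t ∈ [0, 11]: 12 solutions.

12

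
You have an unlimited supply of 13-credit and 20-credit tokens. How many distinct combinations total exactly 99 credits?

1

Need nonnegative integers with 13j + 20k = 99.
gcd(13, 20) = 1, and 13·(-3) + 20·(2) = 1.
So (j₀, k₀) = (-297, 198); general j = -297 + 20t, k = 198 - 13t.
j ≥ 0 ⇒ t ≥ 15; k ≥ 0 ⇒ t ≤ 15. That's 1 value of t.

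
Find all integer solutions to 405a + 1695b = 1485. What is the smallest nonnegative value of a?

gcd(1695, 405):
  1695 = 4·405 + 75
  405 = 5·75 + 30
  75 = 2·30 + 15
  30 = 2·15
so gcd(1695, 405) = 15.
15 divides 1485, so solutions exist.
Back-substitute for Bézout coefficients:
  15 = 75 - 2·30
  ... = 405·(-46) + 1695·(11)
Scale by 1485/15 = 99: (a₀, b₀) = (-4554, 1089).
General solution: a = -4554 + 113t, b = 1089 - 27t for integer t.
a ≥ 0: smallest is -4554 mod 113 = 79 (at t = 41), with b = -18.

79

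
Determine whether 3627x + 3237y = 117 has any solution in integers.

yes

gcd(3627, 3237) = 39  (3627 = 1·3237 + 390, 3237 = 8·390 + 117, 390 = 3·117 + 39, 117 = 3·39).
39 divides 117, so integer solutions exist.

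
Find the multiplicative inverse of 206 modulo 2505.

gcd(2505, 206):
  2505 = 12×206 + 33
  206 = 6×33 + 8
  33 = 4×8 + 1
  8 = 8×1
so gcd(2505, 206) = 1.
Back-substitute for Bézout coefficients:
  1 = 33 - 4×8
  ... = 206×(-304) + 2505×(25)
So 206×-304 ≡ 1 (mod 2505), and -304 mod 2505 = 2201.

2201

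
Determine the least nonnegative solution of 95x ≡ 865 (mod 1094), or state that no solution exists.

297

gcd(1094, 95):
  1094 = 11×95 + 49
  95 = 1×49 + 46
  49 = 1×46 + 3
  46 = 15×3 + 1
  3 = 3×1
so gcd(1094, 95) = 1.
1 divides 865, so solutions exist.
Back-substitute for Bézout coefficients:
  1 = 46 - 15×3
  ... = 95×(357) + 1094×(-31)
So 95×(357) ≡ 1 (mod 1094); multiply by 865: x ≡ 308805 (mod 1094).
Smallest nonnegative: x = 308805 mod 1094 = 297.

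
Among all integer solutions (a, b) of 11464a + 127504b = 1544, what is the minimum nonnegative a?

8731

gcd(127504, 11464) = 8.
8 divides 1544, so solutions exist.
By Bézout, 11464*(-4827) + 127504*(434) = 8.
Scale by 1544/8 = 193: (a₀, b₀) = (-931611, 83762).
General solution: a = -931611 + 15938t, b = 83762 - 1433t for integer t.
a ≥ 0: smallest is -931611 mod 15938 = 8731 (at t = 59), with b = -785.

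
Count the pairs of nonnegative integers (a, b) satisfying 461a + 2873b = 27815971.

gcd(2873, 461) = 1.
By Bézout, 461×(349) + 2873×(-56) = 1.
One solution: (1688, 9411).
General: a = 1688 + 2873t, b = 9411 - 461t.
a ≥ 0 ⇒ t ≥ 0; b ≥ 0 ⇒ t ≤ 20. So t ∈ [0, 20]: 21 solutions.

21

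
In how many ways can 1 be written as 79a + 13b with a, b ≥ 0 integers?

gcd(79, 13) = 1.
By Bézout, 79*(1) + 13*(-6) = 1.
One solution: (1, -6).
General: a = 1 + 13t, b = -6 - 79t.
a ≥ 0 ⇒ t ≥ 0; b ≥ 0 ⇒ t ≤ -1. So t ∈ [0, -1]: 0 solutions.

0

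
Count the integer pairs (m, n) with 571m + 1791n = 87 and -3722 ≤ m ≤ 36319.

22

gcd(1791, 571) = 1  (1791 = 3×571 + 78, 571 = 7×78 + 25, 78 = 3×25 + 3, 25 = 8×3 + 1, 3 = 3×1).
Back-substituting, 571×(574) + 1791×(-183) = 1.
Scale by 87: particular solution (49938, -15921); reduce m mod 1791: (1581, -504).
General solution: m = 1581 + 1791t, n = -504 - 571t for integer t.
-3722 ≤ 1581 + 1791t ≤ 36319 gives t ∈ [-2, 19], which is 22 values.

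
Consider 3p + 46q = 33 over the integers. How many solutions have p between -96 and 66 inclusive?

4

gcd(46, 3) = 1.
By Bézout, 3×(-15) + 46×(1) = 1.
Particular solution: (11, 0).
General solution: p = 11 + 46t, q = 0 - 3t for integer t.
-96 ≤ 11 + 46t ≤ 66 gives t ∈ [-2, 1], which is 4 values.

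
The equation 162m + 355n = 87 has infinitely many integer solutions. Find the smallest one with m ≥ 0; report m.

gcd(355, 162):
  355 = 2*162 + 31
  162 = 5*31 + 7
  31 = 4*7 + 3
  7 = 2*3 + 1
  3 = 3*1
so gcd(355, 162) = 1.
1 divides 87, so solutions exist.
Back-substitute for Bézout coefficients:
  1 = 7 - 2*3
  ... = 162*(103) + 355*(-47)
Scale by 87/1 = 87: (m₀, n₀) = (8961, -4089).
General solution: m = 8961 + 355t, n = -4089 - 162t for integer t.
m ≥ 0: smallest is 8961 mod 355 = 86 (at t = -25), with n = -39.

86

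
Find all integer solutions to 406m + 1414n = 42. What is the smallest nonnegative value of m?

gcd(1414, 406):
  1414 = 3*406 + 196
  406 = 2*196 + 14
  196 = 14*14
so gcd(1414, 406) = 14.
14 divides 42, so solutions exist.
Back-substitute for Bézout coefficients:
  14 = 406 - 2*196
  ... = 406*(7) + 1414*(-2)
Scale by 42/14 = 3: (m₀, n₀) = (21, -6).
General solution: m = 21 + 101t, n = -6 - 29t for integer t.
m ≥ 0: smallest is 21 mod 101 = 21 (at t = 0), with n = -6.

21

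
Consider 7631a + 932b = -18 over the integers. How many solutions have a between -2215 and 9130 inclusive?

12

gcd(7631, 932):
  7631 = 8*932 + 175
  932 = 5*175 + 57
  175 = 3*57 + 4
  57 = 14*4 + 1
  4 = 4*1
so gcd(7631, 932) = 1.
Back-substitute for Bézout coefficients:
  1 = 57 - 14*4
  ... = 7631*(-229) + 932*(1875)
Scale by -18: particular solution (4122, -33750); reduce a mod 932: (394, -3226).
General solution: a = 394 + 932t, b = -3226 - 7631t for integer t.
-2215 ≤ 394 + 932t ≤ 9130 gives t ∈ [-2, 9], which is 12 values.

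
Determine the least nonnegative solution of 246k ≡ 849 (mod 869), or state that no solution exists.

226

gcd(869, 246) = 1.
1 divides 849, so solutions exist.
By Bézout, 246*(-272) + 869*(77) = 1.
So 246*(-272) ≡ 1 (mod 869); multiply by 849: k ≡ -230928 (mod 869).
Smallest nonnegative: k = -230928 mod 869 = 226.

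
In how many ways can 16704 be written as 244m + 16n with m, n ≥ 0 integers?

gcd(244, 16):
  244 = 15·16 + 4
  16 = 4·4
so gcd(244, 16) = 4.
Back-substitute for Bézout coefficients:
  4 = 244 - 15·16
  ... = 244·(1) + 16·(-15)
Scale by 4176: one solution is (4176, -62640). Reduce m mod 4: (0, 1044).
General: m = 0 + 4t, n = 1044 - 61t.
m ≥ 0 ⇒ t ≥ 0; n ≥ 0 ⇒ t ≤ 17. So t ∈ [0, 17]: 18 solutions.

18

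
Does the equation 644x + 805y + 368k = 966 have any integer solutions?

gcd(805, 644) = 161  (805 = 1×644 + 161, 644 = 4×161).
gcd(161, 368) = 23.
23 divides 966, so integer solutions exist.

yes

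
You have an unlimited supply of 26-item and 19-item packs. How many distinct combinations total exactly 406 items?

1

Need nonnegative integers with 26j + 19k = 406.
gcd(26, 19) = 1, and 26·(-8) + 19·(11) = 1.
So (j₀, k₀) = (-3248, 4466); general j = -3248 + 19t, k = 4466 - 26t.
j ≥ 0 ⇒ t ≥ 171; k ≥ 0 ⇒ t ≤ 171. That's 1 value of t.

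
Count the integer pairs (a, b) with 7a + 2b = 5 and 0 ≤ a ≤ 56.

28

gcd(7, 2) = 1.
By Bézout, 7·(1) + 2·(-3) = 1.
Particular solution: (1, -1).
General solution: a = 1 + 2t, b = -1 - 7t for integer t.
0 ≤ 1 + 2t ≤ 56 gives t ∈ [0, 27], which is 28 values.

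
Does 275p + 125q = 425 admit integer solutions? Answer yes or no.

gcd(275, 125) = 25  (275 = 2*125 + 25, 125 = 5*25).
25 divides 425, so integer solutions exist.

yes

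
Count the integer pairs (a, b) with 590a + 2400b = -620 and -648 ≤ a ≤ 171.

gcd(2400, 590) = 10  (2400 = 4*590 + 40, 590 = 14*40 + 30, 40 = 1*30 + 10, 30 = 3*10).
Back-substituting, 590*(-61) + 2400*(15) = 10.
Scale by -62: particular solution (3782, -930); reduce a mod 240: (182, -45).
General solution: a = 182 + 240t, b = -45 - 59t for integer t.
-648 ≤ 182 + 240t ≤ 171 gives t ∈ [-3, -1], which is 3 values.

3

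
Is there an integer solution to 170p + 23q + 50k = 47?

yes

gcd(170, 23) = 1  (170 = 7×23 + 9, 23 = 2×9 + 5, 9 = 1×5 + 4, 5 = 1×4 + 1, 4 = 4×1).
gcd(1, 50) = 1.
1 divides 47, so integer solutions exist.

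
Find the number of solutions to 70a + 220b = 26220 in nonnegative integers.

17

gcd(220, 70) = 10  (220 = 3*70 + 10, 70 = 7*10).
Back-substituting, 70*(-3) + 220*(1) = 10.
Scale by 2622: one solution is (-7866, 2622). Reduce a mod 22: (10, 116).
General: a = 10 + 22t, b = 116 - 7t.
a ≥ 0 ⇒ t ≥ 0; b ≥ 0 ⇒ t ≤ 16. So t ∈ [0, 16]: 17 solutions.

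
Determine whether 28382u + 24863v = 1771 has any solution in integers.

gcd(28382, 24863):
  28382 = 1·24863 + 3519
  24863 = 7·3519 + 230
  3519 = 15·230 + 69
  230 = 3·69 + 23
  69 = 3·23
so gcd(28382, 24863) = 23.
23 divides 1771, so integer solutions exist.

yes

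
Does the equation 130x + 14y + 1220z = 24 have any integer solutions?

yes

gcd(130, 14) = 2  (130 = 9×14 + 4, 14 = 3×4 + 2, 4 = 2×2).
gcd(2, 1220) = 2.
2 divides 24, so integer solutions exist.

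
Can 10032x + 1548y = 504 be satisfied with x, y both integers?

yes

gcd(10032, 1548) = 12  (10032 = 6·1548 + 744, 1548 = 2·744 + 60, 744 = 12·60 + 24, 60 = 2·24 + 12, 24 = 2·12).
12 divides 504, so integer solutions exist.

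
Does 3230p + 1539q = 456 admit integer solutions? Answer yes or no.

yes

gcd(3230, 1539) = 19  (3230 = 2×1539 + 152, 1539 = 10×152 + 19, 152 = 8×19).
19 divides 456, so integer solutions exist.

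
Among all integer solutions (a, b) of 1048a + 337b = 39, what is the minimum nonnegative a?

165

gcd(1048, 337):
  1048 = 3*337 + 37
  337 = 9*37 + 4
  37 = 9*4 + 1
  4 = 4*1
so gcd(1048, 337) = 1.
1 divides 39, so solutions exist.
Back-substitute for Bézout coefficients:
  1 = 37 - 9*4
  ... = 1048*(82) + 337*(-255)
Scale by 39/1 = 39: (a₀, b₀) = (3198, -9945).
General solution: a = 3198 + 337t, b = -9945 - 1048t for integer t.
a ≥ 0: smallest is 3198 mod 337 = 165 (at t = -9), with b = -513.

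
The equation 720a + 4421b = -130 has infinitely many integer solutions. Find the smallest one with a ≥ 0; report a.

3991

gcd(4421, 720):
  4421 = 6*720 + 101
  720 = 7*101 + 13
  101 = 7*13 + 10
  13 = 1*10 + 3
  10 = 3*3 + 1
  3 = 3*1
so gcd(4421, 720) = 1.
1 divides -130, so solutions exist.
Back-substitute for Bézout coefficients:
  1 = 10 - 3*3
  ... = 720*(-1357) + 4421*(221)
Scale by -130/1 = -130: (a₀, b₀) = (176410, -28730).
General solution: a = 176410 + 4421t, b = -28730 - 720t for integer t.
a ≥ 0: smallest is 176410 mod 4421 = 3991 (at t = -39), with b = -650.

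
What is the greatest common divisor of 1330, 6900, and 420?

10

gcd(6900, 1330):
  6900 = 5×1330 + 250
  1330 = 5×250 + 80
  250 = 3×80 + 10
  80 = 8×10
so gcd(6900, 1330) = 10.
gcd(10, 420) = 10.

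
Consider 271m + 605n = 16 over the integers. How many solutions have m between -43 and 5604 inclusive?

gcd(605, 271) = 1  (605 = 2*271 + 63, 271 = 4*63 + 19, 63 = 3*19 + 6, 19 = 3*6 + 1, 6 = 6*1).
Back-substituting, 271*(96) + 605*(-43) = 1.
Scale by 16: particular solution (1536, -688); reduce m mod 605: (326, -146).
General solution: m = 326 + 605t, n = -146 - 271t for integer t.
-43 ≤ 326 + 605t ≤ 5604 gives t ∈ [0, 8], which is 9 values.

9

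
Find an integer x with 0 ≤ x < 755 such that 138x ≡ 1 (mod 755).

gcd(755, 138):
  755 = 5*138 + 65
  138 = 2*65 + 8
  65 = 8*8 + 1
  8 = 8*1
so gcd(755, 138) = 1.
Back-substitute for Bézout coefficients:
  1 = 65 - 8*8
  ... = 138*(-93) + 755*(17)
So 138*-93 ≡ 1 (mod 755), and -93 mod 755 = 662.

662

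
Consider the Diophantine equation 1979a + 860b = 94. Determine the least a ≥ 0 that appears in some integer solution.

266

gcd(1979, 860) = 1  (1979 = 2×860 + 259, 860 = 3×259 + 83, 259 = 3×83 + 10, 83 = 8×10 + 3, 10 = 3×3 + 1, 3 = 3×1).
1 divides 94, so solutions exist.
Back-substituting, 1979×(259) + 860×(-596) = 1.
Scale by 94/1 = 94: (a₀, b₀) = (24346, -56024).
General solution: a = 24346 + 860t, b = -56024 - 1979t for integer t.
a ≥ 0: smallest is 24346 mod 860 = 266 (at t = -28), with b = -612.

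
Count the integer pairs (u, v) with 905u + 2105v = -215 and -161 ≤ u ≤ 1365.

4

gcd(2105, 905) = 5  (2105 = 2*905 + 295, 905 = 3*295 + 20, 295 = 14*20 + 15, 20 = 1*15 + 5, 15 = 3*5).
Back-substituting, 905*(107) + 2105*(-46) = 5.
Scale by -43: particular solution (-4601, 1978); reduce u mod 421: (30, -13).
General solution: u = 30 + 421t, v = -13 - 181t for integer t.
-161 ≤ 30 + 421t ≤ 1365 gives t ∈ [0, 3], which is 4 values.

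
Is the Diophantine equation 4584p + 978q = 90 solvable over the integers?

yes

gcd(4584, 978):
  4584 = 4*978 + 672
  978 = 1*672 + 306
  672 = 2*306 + 60
  306 = 5*60 + 6
  60 = 10*6
so gcd(4584, 978) = 6.
6 divides 90, so integer solutions exist.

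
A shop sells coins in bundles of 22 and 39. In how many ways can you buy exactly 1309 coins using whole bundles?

2

Need nonnegative integers with 22j + 39k = 1309.
gcd(22, 39) = 1, and 22·(16) + 39·(-9) = 1.
So (j₀, k₀) = (20944, -11781); general j = 20944 + 39t, k = -11781 - 22t.
j ≥ 0 ⇒ t ≥ -537; k ≥ 0 ⇒ t ≤ -536. That's 2 values of t.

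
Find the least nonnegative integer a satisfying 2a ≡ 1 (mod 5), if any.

3

gcd(5, 2) = 1.
1 divides 1, so solutions exist.
By Bézout, 2*(-2) + 5*(1) = 1.
So 2*(-2) ≡ 1 (mod 5); multiply by 1: a ≡ -2 (mod 5).
Smallest nonnegative: a = -2 mod 5 = 3.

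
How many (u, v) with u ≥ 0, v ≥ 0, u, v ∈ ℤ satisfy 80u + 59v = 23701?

gcd(80, 59) = 1  (80 = 1·59 + 21, 59 = 2·21 + 17, 21 = 1·17 + 4, 17 = 4·4 + 1, 4 = 4·1).
Back-substituting, 80·(-14) + 59·(19) = 1.
Scale by 23701: one solution is (-331814, 450319). Reduce u mod 59: (2, 399).
General: u = 2 + 59t, v = 399 - 80t.
u ≥ 0 ⇒ t ≥ 0; v ≥ 0 ⇒ t ≤ 4. So t ∈ [0, 4]: 5 solutions.

5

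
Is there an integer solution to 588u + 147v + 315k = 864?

gcd(588, 147) = 147  (588 = 4*147).
gcd(147, 315) = 21.
21 does not divide 864 (remainder 3), so no integer solutions.

no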